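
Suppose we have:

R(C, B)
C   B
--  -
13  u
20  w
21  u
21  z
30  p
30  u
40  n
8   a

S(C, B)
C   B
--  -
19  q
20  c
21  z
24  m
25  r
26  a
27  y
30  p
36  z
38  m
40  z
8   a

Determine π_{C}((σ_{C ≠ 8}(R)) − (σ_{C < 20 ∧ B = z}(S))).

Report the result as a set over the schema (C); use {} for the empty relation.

{13, 20, 21, 30, 40}

Apply σ_{C ≠ 8}; surviving tuples: {(13, u), (20, w), (21, u), (21, z), (30, p), (30, u), (40, n)}
Apply σ_{C < 20 ∧ B = z}; surviving tuples: {}
Taking the difference: {(13, u), (20, w), (21, u), (21, z), (30, p), (30, u), (40, n)}
Keep only column(s) C (2 duplicate(s) eliminated): {13, 20, 21, 30, 40}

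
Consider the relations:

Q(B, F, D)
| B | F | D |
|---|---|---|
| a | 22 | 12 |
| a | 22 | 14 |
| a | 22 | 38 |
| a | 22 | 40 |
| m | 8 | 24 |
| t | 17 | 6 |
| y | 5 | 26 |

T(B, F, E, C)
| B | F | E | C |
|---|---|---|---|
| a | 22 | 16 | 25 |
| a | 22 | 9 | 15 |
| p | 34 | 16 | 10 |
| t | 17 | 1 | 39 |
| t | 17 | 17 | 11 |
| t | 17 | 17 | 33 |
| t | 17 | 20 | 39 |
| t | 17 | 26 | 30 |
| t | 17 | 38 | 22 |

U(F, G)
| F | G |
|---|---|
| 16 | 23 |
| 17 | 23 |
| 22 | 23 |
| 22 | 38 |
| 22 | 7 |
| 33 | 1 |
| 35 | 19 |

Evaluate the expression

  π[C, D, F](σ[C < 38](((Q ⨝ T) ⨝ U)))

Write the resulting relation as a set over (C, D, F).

{(11, 6, 17), (15, 12, 22), (15, 14, 22), (15, 38, 22), (15, 40, 22), (22, 6, 17), (25, 12, 22), (25, 14, 22), (25, 38, 22), (25, 40, 22), (30, 6, 17), (33, 6, 17)}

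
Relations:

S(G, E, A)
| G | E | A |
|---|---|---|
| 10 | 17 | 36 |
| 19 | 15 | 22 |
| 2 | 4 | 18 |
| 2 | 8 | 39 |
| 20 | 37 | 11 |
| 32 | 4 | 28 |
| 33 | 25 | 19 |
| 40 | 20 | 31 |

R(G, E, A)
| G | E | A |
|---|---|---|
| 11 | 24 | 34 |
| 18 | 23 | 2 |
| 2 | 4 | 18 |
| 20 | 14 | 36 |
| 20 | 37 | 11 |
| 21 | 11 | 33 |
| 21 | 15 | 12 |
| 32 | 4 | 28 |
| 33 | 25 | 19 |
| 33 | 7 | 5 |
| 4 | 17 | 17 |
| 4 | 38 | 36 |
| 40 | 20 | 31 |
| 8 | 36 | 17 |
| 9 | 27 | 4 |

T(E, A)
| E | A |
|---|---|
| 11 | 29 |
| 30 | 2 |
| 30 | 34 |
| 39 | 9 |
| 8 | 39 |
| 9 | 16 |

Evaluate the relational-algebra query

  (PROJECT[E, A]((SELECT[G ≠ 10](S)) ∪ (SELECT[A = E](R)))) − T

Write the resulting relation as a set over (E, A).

{(15, 22), (17, 17), (20, 31), (25, 19), (37, 11), (4, 18), (4, 28)}

Selection G ≠ 10: {(19, 15, 22), (2, 4, 18), (2, 8, 39), (20, 37, 11), (32, 4, 28), (33, 25, 19), (40, 20, 31)}
Selection A = E: {(4, 17, 17)}
Taking the union: {(19, 15, 22), (2, 4, 18), (2, 8, 39), (20, 37, 11), (32, 4, 28), (33, 25, 19), (4, 17, 17), (40, 20, 31)}
Keep only column(s) E, A: {(15, 22), (17, 17), (20, 31), (25, 19), (37, 11), (4, 18), (4, 28), (8, 39)}
Taking the difference: {(15, 22), (17, 17), (20, 31), (25, 19), (37, 11), (4, 18), (4, 28)}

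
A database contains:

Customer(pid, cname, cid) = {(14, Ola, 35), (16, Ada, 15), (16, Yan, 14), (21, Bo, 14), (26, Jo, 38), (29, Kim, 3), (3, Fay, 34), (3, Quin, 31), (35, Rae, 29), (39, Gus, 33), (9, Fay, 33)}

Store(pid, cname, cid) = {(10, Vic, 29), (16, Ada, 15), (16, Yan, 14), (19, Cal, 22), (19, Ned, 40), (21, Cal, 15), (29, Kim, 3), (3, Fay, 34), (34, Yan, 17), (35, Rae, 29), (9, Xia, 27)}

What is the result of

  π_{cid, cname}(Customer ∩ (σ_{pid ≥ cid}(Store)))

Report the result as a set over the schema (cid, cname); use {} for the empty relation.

Apply σ_{pid ≥ cid}; surviving tuples: {(16, Ada, 15), (16, Yan, 14), (21, Cal, 15), (29, Kim, 3), (34, Yan, 17), (35, Rae, 29)}
Taking the intersection: {(16, Ada, 15), (16, Yan, 14), (29, Kim, 3), (35, Rae, 29)}
π[cid, cname]: project onto (cid, cname) → {(14, Yan), (15, Ada), (29, Rae), (3, Kim)}

{(14, Yan), (15, Ada), (29, Rae), (3, Kim)}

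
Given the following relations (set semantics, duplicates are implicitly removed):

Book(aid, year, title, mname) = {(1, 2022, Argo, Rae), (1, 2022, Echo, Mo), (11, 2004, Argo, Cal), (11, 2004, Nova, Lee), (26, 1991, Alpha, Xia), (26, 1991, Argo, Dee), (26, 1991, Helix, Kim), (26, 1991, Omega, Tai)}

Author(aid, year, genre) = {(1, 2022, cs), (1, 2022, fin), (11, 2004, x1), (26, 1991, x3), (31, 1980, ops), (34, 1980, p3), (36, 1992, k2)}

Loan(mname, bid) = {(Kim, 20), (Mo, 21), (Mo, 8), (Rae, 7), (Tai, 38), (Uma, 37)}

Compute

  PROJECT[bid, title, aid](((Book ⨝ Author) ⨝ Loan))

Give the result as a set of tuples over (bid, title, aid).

Joining Book and Author on aid, year yields {(1, 2022, Argo, Rae, cs), (1, 2022, Argo, Rae, fin), (1, 2022, Echo, Mo, cs), (1, 2022, Echo, Mo, fin), (11, 2004, Argo, Cal, x1), (11, 2004, Nova, Lee, x1), (26, 1991, Alpha, Xia, x3), (26, 1991, Argo, Dee, x3), (26, 1991, Helix, Kim, x3), (26, 1991, Omega, Tai, x3)}.
Joining (Book ⨝ Author) and Loan on mname yields {(1, 2022, Argo, Rae, cs, 7), (1, 2022, Argo, Rae, fin, 7), (1, 2022, Echo, Mo, cs, 21), (1, 2022, Echo, Mo, cs, 8), (1, 2022, Echo, Mo, fin, 21), (1, 2022, Echo, Mo, fin, 8), (26, 1991, Helix, Kim, x3, 20), (26, 1991, Omega, Tai, x3, 38)}.
π_{bid, title, aid} gives {(20, Helix, 26), (21, Echo, 1), (38, Omega, 26), (7, Argo, 1), (8, Echo, 1)} (3 duplicate(s) eliminated).

{(20, Helix, 26), (21, Echo, 1), (38, Omega, 26), (7, Argo, 1), (8, Echo, 1)}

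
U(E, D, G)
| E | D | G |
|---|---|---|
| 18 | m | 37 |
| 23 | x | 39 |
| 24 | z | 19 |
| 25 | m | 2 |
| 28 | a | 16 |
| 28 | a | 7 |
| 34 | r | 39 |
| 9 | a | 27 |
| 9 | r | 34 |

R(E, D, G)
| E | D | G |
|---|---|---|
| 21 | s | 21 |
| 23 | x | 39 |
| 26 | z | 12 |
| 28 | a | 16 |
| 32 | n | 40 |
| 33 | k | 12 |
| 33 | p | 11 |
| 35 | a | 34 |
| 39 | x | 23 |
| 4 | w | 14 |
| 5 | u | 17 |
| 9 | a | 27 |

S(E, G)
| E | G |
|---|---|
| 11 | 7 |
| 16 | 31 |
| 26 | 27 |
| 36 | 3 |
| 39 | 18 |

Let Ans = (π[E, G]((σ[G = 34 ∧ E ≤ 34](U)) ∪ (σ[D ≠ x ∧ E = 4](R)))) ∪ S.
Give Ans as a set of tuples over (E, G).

{(11, 7), (16, 31), (26, 27), (36, 3), (39, 18), (4, 14), (9, 34)}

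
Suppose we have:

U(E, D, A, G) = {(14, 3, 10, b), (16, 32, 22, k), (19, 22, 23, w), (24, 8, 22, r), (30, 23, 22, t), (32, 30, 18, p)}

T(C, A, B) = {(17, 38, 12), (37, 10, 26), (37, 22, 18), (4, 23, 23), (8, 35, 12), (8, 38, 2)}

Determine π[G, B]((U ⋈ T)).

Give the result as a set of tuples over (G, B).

{(b, 26), (k, 18), (r, 18), (t, 18), (w, 23)}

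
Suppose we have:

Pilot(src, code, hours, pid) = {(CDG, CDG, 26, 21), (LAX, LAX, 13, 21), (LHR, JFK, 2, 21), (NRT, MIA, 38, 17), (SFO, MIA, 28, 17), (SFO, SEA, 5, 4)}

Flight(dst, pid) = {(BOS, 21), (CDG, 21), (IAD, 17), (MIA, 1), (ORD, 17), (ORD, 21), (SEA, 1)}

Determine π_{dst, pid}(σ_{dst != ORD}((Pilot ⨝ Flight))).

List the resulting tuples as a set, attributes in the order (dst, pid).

{(BOS, 21), (CDG, 21), (IAD, 17)}

Joining Pilot and Flight on pid yields {(CDG, CDG, 26, 21, BOS), (CDG, CDG, 26, 21, CDG), (CDG, CDG, 26, 21, ORD), (LAX, LAX, 13, 21, BOS), (LAX, LAX, 13, 21, CDG), (LAX, LAX, 13, 21, ORD), (LHR, JFK, 2, 21, BOS), (LHR, JFK, 2, 21, CDG), (LHR, JFK, 2, 21, ORD), (NRT, MIA, 38, 17, IAD), (NRT, MIA, 38, 17, ORD), (SFO, MIA, 28, 17, IAD), (SFO, MIA, 28, 17, ORD)}.
Selection dst != ORD: {(CDG, CDG, 26, 21, BOS), (CDG, CDG, 26, 21, CDG), (LAX, LAX, 13, 21, BOS), (LAX, LAX, 13, 21, CDG), (LHR, JFK, 2, 21, BOS), (LHR, JFK, 2, 21, CDG), (NRT, MIA, 38, 17, IAD), (SFO, MIA, 28, 17, IAD)}
π[dst, pid]: project onto (dst, pid) (5 duplicate(s) eliminated) → {(BOS, 21), (CDG, 21), (IAD, 17)}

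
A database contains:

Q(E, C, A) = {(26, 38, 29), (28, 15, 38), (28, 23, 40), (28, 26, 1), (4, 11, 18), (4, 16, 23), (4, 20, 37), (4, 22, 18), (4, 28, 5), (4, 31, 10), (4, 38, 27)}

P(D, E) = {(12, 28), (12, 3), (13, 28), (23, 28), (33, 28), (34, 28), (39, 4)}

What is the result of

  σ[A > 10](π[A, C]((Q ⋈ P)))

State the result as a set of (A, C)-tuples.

Q ⋈ P (natural join on E): {(28, 15, 38, 12), (28, 15, 38, 13), (28, 15, 38, 23), (28, 15, 38, 33), (28, 15, 38, 34), (28, 23, 40, 12), (28, 23, 40, 13), (28, 23, 40, 23), (28, 23, 40, 33), (28, 23, 40, 34), (28, 26, 1, 12), (28, 26, 1, 13), (28, 26, 1, 23), (28, 26, 1, 33), (28, 26, 1, 34), (4, 11, 18, 39), (4, 16, 23, 39), (4, 20, 37, 39), (4, 22, 18, 39), (4, 28, 5, 39), (4, 31, 10, 39), (4, 38, 27, 39)}
Projecting to A, C (12 duplicate(s) eliminated): {(1, 26), (10, 31), (18, 11), (18, 22), (23, 16), (27, 38), (37, 20), (38, 15), (40, 23), (5, 28)}
Selection A > 10: {(18, 11), (18, 22), (23, 16), (27, 38), (37, 20), (38, 15), (40, 23)}

{(18, 11), (18, 22), (23, 16), (27, 38), (37, 20), (38, 15), (40, 23)}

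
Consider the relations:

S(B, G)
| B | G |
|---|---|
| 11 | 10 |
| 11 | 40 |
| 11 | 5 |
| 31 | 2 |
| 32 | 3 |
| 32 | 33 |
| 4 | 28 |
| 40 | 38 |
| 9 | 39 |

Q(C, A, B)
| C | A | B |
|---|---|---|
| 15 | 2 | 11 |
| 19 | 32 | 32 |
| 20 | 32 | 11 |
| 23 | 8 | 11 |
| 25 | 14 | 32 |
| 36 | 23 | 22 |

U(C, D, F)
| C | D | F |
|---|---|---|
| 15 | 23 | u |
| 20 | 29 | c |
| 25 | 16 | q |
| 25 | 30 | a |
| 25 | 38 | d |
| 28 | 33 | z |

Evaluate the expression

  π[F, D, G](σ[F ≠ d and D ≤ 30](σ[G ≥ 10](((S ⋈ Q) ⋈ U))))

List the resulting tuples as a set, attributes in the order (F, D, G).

S ⋈ Q (natural join on B): {(11, 10, 15, 2), (11, 10, 20, 32), (11, 10, 23, 8), (11, 40, 15, 2), (11, 40, 20, 32), (11, 40, 23, 8), (11, 5, 15, 2), (11, 5, 20, 32), (11, 5, 23, 8), (32, 3, 19, 32), (32, 3, 25, 14), (32, 33, 19, 32), (32, 33, 25, 14)}
(S ⋈ Q) ⋈ U (natural join on C): {(11, 10, 15, 2, 23, u), (11, 10, 20, 32, 29, c), (11, 40, 15, 2, 23, u), (11, 40, 20, 32, 29, c), (11, 5, 15, 2, 23, u), (11, 5, 20, 32, 29, c), (32, 3, 25, 14, 16, q), (32, 3, 25, 14, 30, a), (32, 3, 25, 14, 38, d), (32, 33, 25, 14, 16, q), (32, 33, 25, 14, 30, a), (32, 33, 25, 14, 38, d)}
σ[G ≥ 10]: keep tuples satisfying G ≥ 10 → {(11, 10, 15, 2, 23, u), (11, 10, 20, 32, 29, c), (11, 40, 15, 2, 23, u), (11, 40, 20, 32, 29, c), (32, 33, 25, 14, 16, q), (32, 33, 25, 14, 30, a), (32, 33, 25, 14, 38, d)}
σ[F ≠ d and D ≤ 30]: keep tuples satisfying F ≠ d and D ≤ 30 → {(11, 10, 15, 2, 23, u), (11, 10, 20, 32, 29, c), (11, 40, 15, 2, 23, u), (11, 40, 20, 32, 29, c), (32, 33, 25, 14, 16, q), (32, 33, 25, 14, 30, a)}
π[F, D, G]: project onto (F, D, G) → {(a, 30, 33), (c, 29, 10), (c, 29, 40), (q, 16, 33), (u, 23, 10), (u, 23, 40)}

{(a, 30, 33), (c, 29, 10), (c, 29, 40), (q, 16, 33), (u, 23, 10), (u, 23, 40)}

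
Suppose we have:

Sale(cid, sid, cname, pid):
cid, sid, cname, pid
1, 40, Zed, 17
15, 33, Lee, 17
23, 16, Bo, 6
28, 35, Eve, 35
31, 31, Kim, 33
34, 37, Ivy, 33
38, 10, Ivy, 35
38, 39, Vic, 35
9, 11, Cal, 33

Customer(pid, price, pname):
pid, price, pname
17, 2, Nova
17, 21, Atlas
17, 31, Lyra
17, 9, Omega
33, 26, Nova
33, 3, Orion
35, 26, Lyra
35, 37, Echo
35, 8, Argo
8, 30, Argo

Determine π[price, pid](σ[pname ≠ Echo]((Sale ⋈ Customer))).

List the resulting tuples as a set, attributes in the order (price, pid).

{(2, 17), (21, 17), (26, 33), (26, 35), (3, 33), (31, 17), (8, 35), (9, 17)}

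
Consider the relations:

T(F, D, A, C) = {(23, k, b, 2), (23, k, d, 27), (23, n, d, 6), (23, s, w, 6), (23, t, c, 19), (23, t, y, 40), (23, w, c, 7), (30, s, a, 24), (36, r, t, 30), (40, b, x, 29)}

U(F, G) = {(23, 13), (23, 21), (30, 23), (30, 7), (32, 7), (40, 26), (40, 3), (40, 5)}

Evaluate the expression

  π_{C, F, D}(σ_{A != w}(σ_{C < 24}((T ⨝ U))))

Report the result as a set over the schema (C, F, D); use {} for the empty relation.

Joining T and U on F yields {(23, k, b, 2, 13), (23, k, b, 2, 21), (23, k, d, 27, 13), (23, k, d, 27, 21), (23, n, d, 6, 13), (23, n, d, 6, 21), (23, s, w, 6, 13), (23, s, w, 6, 21), (23, t, c, 19, 13), (23, t, c, 19, 21), (23, t, y, 40, 13), (23, t, y, 40, 21), (23, w, c, 7, 13), (23, w, c, 7, 21), (30, s, a, 24, 23), (30, s, a, 24, 7), (40, b, x, 29, 26), (40, b, x, 29, 3), (40, b, x, 29, 5)}.
σ[C < 24]: keep tuples satisfying C < 24 → {(23, k, b, 2, 13), (23, k, b, 2, 21), (23, n, d, 6, 13), (23, n, d, 6, 21), (23, s, w, 6, 13), (23, s, w, 6, 21), (23, t, c, 19, 13), (23, t, c, 19, 21), (23, w, c, 7, 13), (23, w, c, 7, 21)}
σ[A != w]: keep tuples satisfying A != w → {(23, k, b, 2, 13), (23, k, b, 2, 21), (23, n, d, 6, 13), (23, n, d, 6, 21), (23, t, c, 19, 13), (23, t, c, 19, 21), (23, w, c, 7, 13), (23, w, c, 7, 21)}
Keep only column(s) C, F, D (4 duplicate(s) eliminated): {(19, 23, t), (2, 23, k), (6, 23, n), (7, 23, w)}

{(19, 23, t), (2, 23, k), (6, 23, n), (7, 23, w)}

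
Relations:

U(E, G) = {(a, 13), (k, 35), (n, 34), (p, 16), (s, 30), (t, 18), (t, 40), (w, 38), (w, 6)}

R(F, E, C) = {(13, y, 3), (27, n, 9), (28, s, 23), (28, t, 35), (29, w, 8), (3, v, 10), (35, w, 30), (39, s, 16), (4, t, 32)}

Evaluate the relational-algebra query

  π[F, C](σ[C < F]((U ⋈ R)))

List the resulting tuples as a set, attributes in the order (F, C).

U ⋈ R (natural join on E): {(n, 34, 27, 9), (s, 30, 28, 23), (s, 30, 39, 16), (t, 18, 28, 35), (t, 18, 4, 32), (t, 40, 28, 35), (t, 40, 4, 32), (w, 38, 29, 8), (w, 38, 35, 30), (w, 6, 29, 8), (w, 6, 35, 30)}
Apply σ_{C < F}; surviving tuples: {(n, 34, 27, 9), (s, 30, 28, 23), (s, 30, 39, 16), (w, 38, 29, 8), (w, 38, 35, 30), (w, 6, 29, 8), (w, 6, 35, 30)}
Projecting to F, C (2 duplicate(s) eliminated): {(27, 9), (28, 23), (29, 8), (35, 30), (39, 16)}

{(27, 9), (28, 23), (29, 8), (35, 30), (39, 16)}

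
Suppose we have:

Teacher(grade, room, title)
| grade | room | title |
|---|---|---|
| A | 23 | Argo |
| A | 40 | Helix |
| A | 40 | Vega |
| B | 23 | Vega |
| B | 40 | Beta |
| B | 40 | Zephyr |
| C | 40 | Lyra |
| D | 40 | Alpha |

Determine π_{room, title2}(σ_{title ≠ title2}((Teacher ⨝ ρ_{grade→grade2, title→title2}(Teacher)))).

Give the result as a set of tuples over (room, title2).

ρ[grade→grade2, title→title2]: schema becomes (grade2, room, title2); tuples unchanged.
Joining Teacher and ρ_{grade→grade2, title→title2}(Teacher) on room yields {(A, 23, Argo, A, Argo), (A, 23, Argo, B, Vega), (A, 40, Helix, A, Helix), (A, 40, Helix, A, Vega), (A, 40, Helix, B, Beta), (A, 40, Helix, B, Zephyr), (A, 40, Helix, C, Lyra), (A, 40, Helix, D, Alpha), (A, 40, Vega, A, Helix), (A, 40, Vega, A, Vega), (A, 40, Vega, B, Beta), (A, 40, Vega, B, Zephyr), (A, 40, Vega, C, Lyra), (A, 40, Vega, D, Alpha), (B, 23, Vega, A, Argo), (B, 23, Vega, B, Vega), (B, 40, Beta, A, Helix), (B, 40, Beta, A, Vega), (B, 40, Beta, B, Beta), (B, 40, Beta, B, Zephyr), (B, 40, Beta, C, Lyra), (B, 40, Beta, D, Alpha), (B, 40, Zephyr, A, Helix), (B, 40, Zephyr, A, Vega), (B, 40, Zephyr, B, Beta), (B, 40, Zephyr, B, Zephyr), (B, 40, Zephyr, C, Lyra), (B, 40, Zephyr, D, Alpha), (C, 40, Lyra, A, Helix), (C, 40, Lyra, A, Vega), (C, 40, Lyra, B, Beta), (C, 40, Lyra, B, Zephyr), (C, 40, Lyra, C, Lyra), (C, 40, Lyra, D, Alpha), (D, 40, Alpha, A, Helix), (D, 40, Alpha, A, Vega), (D, 40, Alpha, B, Beta), (D, 40, Alpha, B, Zephyr), (D, 40, Alpha, C, Lyra), (D, 40, Alpha, D, Alpha)}.
Selection title ≠ title2: {(A, 23, Argo, B, Vega), (A, 40, Helix, A, Vega), (A, 40, Helix, B, Beta), (A, 40, Helix, B, Zephyr), (A, 40, Helix, C, Lyra), (A, 40, Helix, D, Alpha), (A, 40, Vega, A, Helix), (A, 40, Vega, B, Beta), (A, 40, Vega, B, Zephyr), (A, 40, Vega, C, Lyra), (A, 40, Vega, D, Alpha), (B, 23, Vega, A, Argo), (B, 40, Beta, A, Helix), (B, 40, Beta, A, Vega), (B, 40, Beta, B, Zephyr), (B, 40, Beta, C, Lyra), (B, 40, Beta, D, Alpha), (B, 40, Zephyr, A, Helix), (B, 40, Zephyr, A, Vega), (B, 40, Zephyr, B, Beta), (B, 40, Zephyr, C, Lyra), (B, 40, Zephyr, D, Alpha), (C, 40, Lyra, A, Helix), (C, 40, Lyra, A, Vega), (C, 40, Lyra, B, Beta), (C, 40, Lyra, B, Zephyr), (C, 40, Lyra, D, Alpha), (D, 40, Alpha, A, Helix), (D, 40, Alpha, A, Vega), (D, 40, Alpha, B, Beta), (D, 40, Alpha, B, Zephyr), (D, 40, Alpha, C, Lyra)}
Keep only column(s) room, title2 (24 duplicate(s) eliminated): {(23, Argo), (23, Vega), (40, Alpha), (40, Beta), (40, Helix), (40, Lyra), (40, Vega), (40, Zephyr)}

{(23, Argo), (23, Vega), (40, Alpha), (40, Beta), (40, Helix), (40, Lyra), (40, Vega), (40, Zephyr)}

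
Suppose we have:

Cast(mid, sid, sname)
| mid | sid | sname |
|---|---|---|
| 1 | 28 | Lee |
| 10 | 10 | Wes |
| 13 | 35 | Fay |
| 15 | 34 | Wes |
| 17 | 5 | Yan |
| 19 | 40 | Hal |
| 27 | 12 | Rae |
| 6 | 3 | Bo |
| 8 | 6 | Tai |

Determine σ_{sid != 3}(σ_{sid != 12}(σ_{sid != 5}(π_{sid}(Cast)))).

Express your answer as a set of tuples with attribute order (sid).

π_{sid} gives {10, 12, 28, 3, 34, 35, 40, 5, 6}.
Apply σ_{sid != 5}; surviving tuples: {10, 12, 28, 3, 34, 35, 40, 6}
Apply σ_{sid != 12}; surviving tuples: {10, 28, 3, 34, 35, 40, 6}
Apply σ_{sid != 3}; surviving tuples: {10, 28, 34, 35, 40, 6}

{10, 28, 34, 35, 40, 6}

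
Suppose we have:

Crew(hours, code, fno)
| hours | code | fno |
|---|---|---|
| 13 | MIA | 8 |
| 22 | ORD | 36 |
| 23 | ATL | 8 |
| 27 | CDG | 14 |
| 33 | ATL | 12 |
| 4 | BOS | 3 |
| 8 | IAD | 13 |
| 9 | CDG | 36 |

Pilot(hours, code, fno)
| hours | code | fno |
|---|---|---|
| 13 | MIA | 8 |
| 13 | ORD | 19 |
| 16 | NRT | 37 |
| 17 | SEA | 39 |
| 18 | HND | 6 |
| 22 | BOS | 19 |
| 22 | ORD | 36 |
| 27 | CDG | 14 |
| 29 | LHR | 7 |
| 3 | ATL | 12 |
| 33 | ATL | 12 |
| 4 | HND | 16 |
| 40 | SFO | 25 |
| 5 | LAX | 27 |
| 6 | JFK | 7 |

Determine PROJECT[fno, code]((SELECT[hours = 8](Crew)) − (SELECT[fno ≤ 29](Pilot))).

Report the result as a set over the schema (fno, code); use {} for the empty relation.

{(13, IAD)}

σ[hours = 8]: keep tuples satisfying hours = 8 → {(8, IAD, 13)}
σ[fno ≤ 29]: keep tuples satisfying fno ≤ 29 → {(13, MIA, 8), (13, ORD, 19), (18, HND, 6), (22, BOS, 19), (27, CDG, 14), (29, LHR, 7), (3, ATL, 12), (33, ATL, 12), (4, HND, 16), (40, SFO, 25), (5, LAX, 27), (6, JFK, 7)}
Set difference of the two operands is {(8, IAD, 13)}.
Projecting to fno, code: {(13, IAD)}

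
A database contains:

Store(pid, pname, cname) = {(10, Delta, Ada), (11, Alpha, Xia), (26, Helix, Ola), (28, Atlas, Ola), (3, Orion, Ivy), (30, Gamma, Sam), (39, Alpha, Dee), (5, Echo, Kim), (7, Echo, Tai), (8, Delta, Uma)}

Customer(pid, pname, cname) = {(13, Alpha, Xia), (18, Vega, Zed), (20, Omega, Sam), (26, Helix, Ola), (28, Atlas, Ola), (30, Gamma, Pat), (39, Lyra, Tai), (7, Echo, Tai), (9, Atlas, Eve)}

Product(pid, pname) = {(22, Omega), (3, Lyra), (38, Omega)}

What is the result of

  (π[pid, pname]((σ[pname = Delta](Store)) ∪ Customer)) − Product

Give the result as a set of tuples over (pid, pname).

{(10, Delta), (13, Alpha), (18, Vega), (20, Omega), (26, Helix), (28, Atlas), (30, Gamma), (39, Lyra), (7, Echo), (8, Delta), (9, Atlas)}

Filtering on pname = Delta leaves {(10, Delta, Ada), (8, Delta, Uma)}.
Set union of the two operands is {(10, Delta, Ada), (13, Alpha, Xia), (18, Vega, Zed), (20, Omega, Sam), (26, Helix, Ola), (28, Atlas, Ola), (30, Gamma, Pat), (39, Lyra, Tai), (7, Echo, Tai), (8, Delta, Uma), (9, Atlas, Eve)}.
π[pid, pname]: project onto (pid, pname) → {(10, Delta), (13, Alpha), (18, Vega), (20, Omega), (26, Helix), (28, Atlas), (30, Gamma), (39, Lyra), (7, Echo), (8, Delta), (9, Atlas)}
Set difference of the two operands is {(10, Delta), (13, Alpha), (18, Vega), (20, Omega), (26, Helix), (28, Atlas), (30, Gamma), (39, Lyra), (7, Echo), (8, Delta), (9, Atlas)}.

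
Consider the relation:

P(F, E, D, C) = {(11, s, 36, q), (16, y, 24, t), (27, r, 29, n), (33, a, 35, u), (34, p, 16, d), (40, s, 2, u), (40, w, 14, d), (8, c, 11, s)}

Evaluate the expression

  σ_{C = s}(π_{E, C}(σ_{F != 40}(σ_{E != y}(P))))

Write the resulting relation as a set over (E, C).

{(c, s)}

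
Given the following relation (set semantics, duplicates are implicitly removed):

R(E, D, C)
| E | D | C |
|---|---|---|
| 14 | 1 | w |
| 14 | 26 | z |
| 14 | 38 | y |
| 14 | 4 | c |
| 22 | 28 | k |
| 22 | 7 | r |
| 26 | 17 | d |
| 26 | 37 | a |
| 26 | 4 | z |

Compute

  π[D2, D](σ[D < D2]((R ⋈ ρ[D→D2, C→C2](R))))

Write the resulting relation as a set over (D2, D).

{(17, 4), (26, 1), (26, 4), (28, 7), (37, 17), (37, 4), (38, 1), (38, 26), (38, 4), (4, 1)}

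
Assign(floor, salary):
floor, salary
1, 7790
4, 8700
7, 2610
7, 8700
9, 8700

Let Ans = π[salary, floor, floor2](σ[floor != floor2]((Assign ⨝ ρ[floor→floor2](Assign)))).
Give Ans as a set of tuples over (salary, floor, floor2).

ρ[floor→floor2]: schema becomes (floor2, salary); tuples unchanged.
Assign ⋈ ρ[floor→floor2](Assign) (natural join on salary): {(1, 7790, 1), (4, 8700, 4), (4, 8700, 7), (4, 8700, 9), (7, 2610, 7), (7, 8700, 4), (7, 8700, 7), (7, 8700, 9), (9, 8700, 4), (9, 8700, 7), (9, 8700, 9)}
Selection floor != floor2: {(4, 8700, 7), (4, 8700, 9), (7, 8700, 4), (7, 8700, 9), (9, 8700, 4), (9, 8700, 7)}
π_{salary, floor, floor2} gives {(8700, 4, 7), (8700, 4, 9), (8700, 7, 4), (8700, 7, 9), (8700, 9, 4), (8700, 9, 7)}.

{(8700, 4, 7), (8700, 4, 9), (8700, 7, 4), (8700, 7, 9), (8700, 9, 4), (8700, 9, 7)}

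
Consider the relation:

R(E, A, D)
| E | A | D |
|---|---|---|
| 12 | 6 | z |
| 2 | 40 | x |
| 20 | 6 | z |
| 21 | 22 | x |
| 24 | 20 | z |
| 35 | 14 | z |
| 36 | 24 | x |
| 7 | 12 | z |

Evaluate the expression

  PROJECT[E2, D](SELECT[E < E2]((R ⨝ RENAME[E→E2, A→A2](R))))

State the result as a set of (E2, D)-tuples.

{(12, z), (20, z), (21, x), (24, z), (35, z), (36, x)}

ρ[E→E2, A→A2]: schema becomes (E2, A2, D); tuples unchanged.
R ⋈ RENAME[E→E2, A→A2](R) (natural join on D): {(12, 6, z, 12, 6), (12, 6, z, 20, 6), (12, 6, z, 24, 20), (12, 6, z, 35, 14), (12, 6, z, 7, 12), (2, 40, x, 2, 40), (2, 40, x, 21, 22), (2, 40, x, 36, 24), (20, 6, z, 12, 6), (20, 6, z, 20, 6), (20, 6, z, 24, 20), (20, 6, z, 35, 14), (20, 6, z, 7, 12), (21, 22, x, 2, 40), (21, 22, x, 21, 22), (21, 22, x, 36, 24), (24, 20, z, 12, 6), (24, 20, z, 20, 6), (24, 20, z, 24, 20), (24, 20, z, 35, 14), (24, 20, z, 7, 12), (35, 14, z, 12, 6), (35, 14, z, 20, 6), (35, 14, z, 24, 20), (35, 14, z, 35, 14), (35, 14, z, 7, 12), (36, 24, x, 2, 40), (36, 24, x, 21, 22), (36, 24, x, 36, 24), (7, 12, z, 12, 6), (7, 12, z, 20, 6), (7, 12, z, 24, 20), (7, 12, z, 35, 14), (7, 12, z, 7, 12)}
σ[E < E2]: keep tuples satisfying E < E2 → {(12, 6, z, 20, 6), (12, 6, z, 24, 20), (12, 6, z, 35, 14), (2, 40, x, 21, 22), (2, 40, x, 36, 24), (20, 6, z, 24, 20), (20, 6, z, 35, 14), (21, 22, x, 36, 24), (24, 20, z, 35, 14), (7, 12, z, 12, 6), (7, 12, z, 20, 6), (7, 12, z, 24, 20), (7, 12, z, 35, 14)}
π_{E2, D} gives {(12, z), (20, z), (21, x), (24, z), (35, z), (36, x)} (7 duplicate(s) eliminated).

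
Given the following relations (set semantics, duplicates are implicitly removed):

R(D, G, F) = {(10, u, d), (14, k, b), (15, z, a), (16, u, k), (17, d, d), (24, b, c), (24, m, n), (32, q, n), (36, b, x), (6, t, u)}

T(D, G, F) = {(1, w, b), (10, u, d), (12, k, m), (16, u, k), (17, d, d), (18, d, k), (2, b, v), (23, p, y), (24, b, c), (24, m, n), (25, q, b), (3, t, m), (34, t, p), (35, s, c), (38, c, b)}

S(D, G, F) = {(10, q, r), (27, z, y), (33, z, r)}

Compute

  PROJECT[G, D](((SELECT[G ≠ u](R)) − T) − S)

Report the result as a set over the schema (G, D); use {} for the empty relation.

Selection G ≠ u: {(14, k, b), (15, z, a), (17, d, d), (24, b, c), (24, m, n), (32, q, n), (36, b, x), (6, t, u)}
Set difference of the two operands is {(14, k, b), (15, z, a), (32, q, n), (36, b, x), (6, t, u)}.
Set difference of the two operands is {(14, k, b), (15, z, a), (32, q, n), (36, b, x), (6, t, u)}.
Projecting to G, D: {(b, 36), (k, 14), (q, 32), (t, 6), (z, 15)}

{(b, 36), (k, 14), (q, 32), (t, 6), (z, 15)}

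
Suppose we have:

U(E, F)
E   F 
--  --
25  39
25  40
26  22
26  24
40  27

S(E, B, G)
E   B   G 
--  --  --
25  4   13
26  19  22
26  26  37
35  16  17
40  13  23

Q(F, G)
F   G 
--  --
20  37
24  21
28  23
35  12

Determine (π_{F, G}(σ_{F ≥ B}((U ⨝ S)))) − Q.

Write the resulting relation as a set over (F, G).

{(22, 22), (24, 22), (27, 23), (39, 13), (40, 13)}

Joining U and S on E yields {(25, 39, 4, 13), (25, 40, 4, 13), (26, 22, 19, 22), (26, 22, 26, 37), (26, 24, 19, 22), (26, 24, 26, 37), (40, 27, 13, 23)}.
Apply σ_{F ≥ B}; surviving tuples: {(25, 39, 4, 13), (25, 40, 4, 13), (26, 22, 19, 22), (26, 24, 19, 22), (40, 27, 13, 23)}
Projecting to F, G: {(22, 22), (24, 22), (27, 23), (39, 13), (40, 13)}
Difference: {(22, 22), (24, 22), (27, 23), (39, 13), (40, 13)} with {(20, 37), (24, 21), (28, 23), (35, 12)} → {(22, 22), (24, 22), (27, 23), (39, 13), (40, 13)}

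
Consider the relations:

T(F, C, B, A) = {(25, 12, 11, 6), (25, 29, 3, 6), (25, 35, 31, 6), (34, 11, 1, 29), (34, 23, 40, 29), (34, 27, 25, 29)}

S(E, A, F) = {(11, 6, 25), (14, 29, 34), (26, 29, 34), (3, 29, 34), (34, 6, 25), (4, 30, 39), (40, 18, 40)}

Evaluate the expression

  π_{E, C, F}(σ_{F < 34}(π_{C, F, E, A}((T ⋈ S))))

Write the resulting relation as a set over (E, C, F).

Joining T and S on F, A yields {(25, 12, 11, 6, 11), (25, 12, 11, 6, 34), (25, 29, 3, 6, 11), (25, 29, 3, 6, 34), (25, 35, 31, 6, 11), (25, 35, 31, 6, 34), (34, 11, 1, 29, 14), (34, 11, 1, 29, 26), (34, 11, 1, 29, 3), (34, 23, 40, 29, 14), (34, 23, 40, 29, 26), (34, 23, 40, 29, 3), (34, 27, 25, 29, 14), (34, 27, 25, 29, 26), (34, 27, 25, 29, 3)}.
π[C, F, E, A]: project onto (C, F, E, A) → {(11, 34, 14, 29), (11, 34, 26, 29), (11, 34, 3, 29), (12, 25, 11, 6), (12, 25, 34, 6), (23, 34, 14, 29), (23, 34, 26, 29), (23, 34, 3, 29), (27, 34, 14, 29), (27, 34, 26, 29), (27, 34, 3, 29), (29, 25, 11, 6), (29, 25, 34, 6), (35, 25, 11, 6), (35, 25, 34, 6)}
Selection F < 34: {(12, 25, 11, 6), (12, 25, 34, 6), (29, 25, 11, 6), (29, 25, 34, 6), (35, 25, 11, 6), (35, 25, 34, 6)}
π[E, C, F]: project onto (E, C, F) → {(11, 12, 25), (11, 29, 25), (11, 35, 25), (34, 12, 25), (34, 29, 25), (34, 35, 25)}

{(11, 12, 25), (11, 29, 25), (11, 35, 25), (34, 12, 25), (34, 29, 25), (34, 35, 25)}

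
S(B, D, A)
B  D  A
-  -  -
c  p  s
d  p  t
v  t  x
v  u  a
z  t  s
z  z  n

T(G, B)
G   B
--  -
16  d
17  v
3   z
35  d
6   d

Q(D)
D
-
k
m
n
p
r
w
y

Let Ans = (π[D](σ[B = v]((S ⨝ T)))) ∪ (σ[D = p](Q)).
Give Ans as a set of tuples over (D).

Joining S and T on B yields {(d, p, t, 16), (d, p, t, 35), (d, p, t, 6), (v, t, x, 17), (v, u, a, 17), (z, t, s, 3), (z, z, n, 3)}.
Selection B = v: {(v, t, x, 17), (v, u, a, 17)}
Projecting to D: {t, u}
Selection D = p: {p}
Set union of the two operands is {p, t, u}.

{p, t, u}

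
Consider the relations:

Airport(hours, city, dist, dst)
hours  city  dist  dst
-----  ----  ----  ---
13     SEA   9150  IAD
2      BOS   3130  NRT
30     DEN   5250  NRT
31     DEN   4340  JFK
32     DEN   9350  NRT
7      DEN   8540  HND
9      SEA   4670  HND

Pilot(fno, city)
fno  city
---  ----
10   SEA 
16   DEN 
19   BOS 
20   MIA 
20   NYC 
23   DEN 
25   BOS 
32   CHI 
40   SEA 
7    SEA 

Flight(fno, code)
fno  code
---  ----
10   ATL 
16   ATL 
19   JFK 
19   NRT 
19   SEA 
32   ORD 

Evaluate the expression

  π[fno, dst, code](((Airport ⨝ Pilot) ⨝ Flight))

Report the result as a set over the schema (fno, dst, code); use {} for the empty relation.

{(10, HND, ATL), (10, IAD, ATL), (16, HND, ATL), (16, JFK, ATL), (16, NRT, ATL), (19, NRT, JFK), (19, NRT, NRT), (19, NRT, SEA)}

Natural join on city: {(13, SEA, 9150, IAD, 10), (13, SEA, 9150, IAD, 40), (13, SEA, 9150, IAD, 7), (2, BOS, 3130, NRT, 19), (2, BOS, 3130, NRT, 25), (30, DEN, 5250, NRT, 16), (30, DEN, 5250, NRT, 23), (31, DEN, 4340, JFK, 16), (31, DEN, 4340, JFK, 23), (32, DEN, 9350, NRT, 16), (32, DEN, 9350, NRT, 23), (7, DEN, 8540, HND, 16), (7, DEN, 8540, HND, 23), (9, SEA, 4670, HND, 10), (9, SEA, 4670, HND, 40), (9, SEA, 4670, HND, 7)}
Natural join on fno: {(13, SEA, 9150, IAD, 10, ATL), (2, BOS, 3130, NRT, 19, JFK), (2, BOS, 3130, NRT, 19, NRT), (2, BOS, 3130, NRT, 19, SEA), (30, DEN, 5250, NRT, 16, ATL), (31, DEN, 4340, JFK, 16, ATL), (32, DEN, 9350, NRT, 16, ATL), (7, DEN, 8540, HND, 16, ATL), (9, SEA, 4670, HND, 10, ATL)}
Projecting to fno, dst, code (1 duplicate(s) eliminated): {(10, HND, ATL), (10, IAD, ATL), (16, HND, ATL), (16, JFK, ATL), (16, NRT, ATL), (19, NRT, JFK), (19, NRT, NRT), (19, NRT, SEA)}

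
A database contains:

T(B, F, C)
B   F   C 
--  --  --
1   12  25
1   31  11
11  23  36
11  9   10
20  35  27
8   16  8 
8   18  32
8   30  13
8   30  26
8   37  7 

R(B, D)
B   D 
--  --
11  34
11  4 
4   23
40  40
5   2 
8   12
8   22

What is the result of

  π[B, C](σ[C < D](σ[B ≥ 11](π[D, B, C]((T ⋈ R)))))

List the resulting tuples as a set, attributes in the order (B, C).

{(11, 10)}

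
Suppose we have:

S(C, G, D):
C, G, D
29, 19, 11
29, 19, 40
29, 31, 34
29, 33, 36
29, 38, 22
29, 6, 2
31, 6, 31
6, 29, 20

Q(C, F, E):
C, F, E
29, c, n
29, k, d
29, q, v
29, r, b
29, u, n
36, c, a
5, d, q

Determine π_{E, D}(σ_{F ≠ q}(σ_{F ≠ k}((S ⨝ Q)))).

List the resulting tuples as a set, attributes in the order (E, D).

{(b, 11), (b, 2), (b, 22), (b, 34), (b, 36), (b, 40), (n, 11), (n, 2), (n, 22), (n, 34), (n, 36), (n, 40)}

Joining S and Q on C yields {(29, 19, 11, c, n), (29, 19, 11, k, d), (29, 19, 11, q, v), (29, 19, 11, r, b), (29, 19, 11, u, n), (29, 19, 40, c, n), (29, 19, 40, k, d), (29, 19, 40, q, v), (29, 19, 40, r, b), (29, 19, 40, u, n), (29, 31, 34, c, n), (29, 31, 34, k, d), (29, 31, 34, q, v), (29, 31, 34, r, b), (29, 31, 34, u, n), (29, 33, 36, c, n), (29, 33, 36, k, d), (29, 33, 36, q, v), (29, 33, 36, r, b), (29, 33, 36, u, n), (29, 38, 22, c, n), (29, 38, 22, k, d), (29, 38, 22, q, v), (29, 38, 22, r, b), (29, 38, 22, u, n), (29, 6, 2, c, n), (29, 6, 2, k, d), (29, 6, 2, q, v), (29, 6, 2, r, b), (29, 6, 2, u, n)}.
σ[F ≠ k]: keep tuples satisfying F ≠ k → {(29, 19, 11, c, n), (29, 19, 11, q, v), (29, 19, 11, r, b), (29, 19, 11, u, n), (29, 19, 40, c, n), (29, 19, 40, q, v), (29, 19, 40, r, b), (29, 19, 40, u, n), (29, 31, 34, c, n), (29, 31, 34, q, v), (29, 31, 34, r, b), (29, 31, 34, u, n), (29, 33, 36, c, n), (29, 33, 36, q, v), (29, 33, 36, r, b), (29, 33, 36, u, n), (29, 38, 22, c, n), (29, 38, 22, q, v), (29, 38, 22, r, b), (29, 38, 22, u, n), (29, 6, 2, c, n), (29, 6, 2, q, v), (29, 6, 2, r, b), (29, 6, 2, u, n)}
σ[F ≠ q]: keep tuples satisfying F ≠ q → {(29, 19, 11, c, n), (29, 19, 11, r, b), (29, 19, 11, u, n), (29, 19, 40, c, n), (29, 19, 40, r, b), (29, 19, 40, u, n), (29, 31, 34, c, n), (29, 31, 34, r, b), (29, 31, 34, u, n), (29, 33, 36, c, n), (29, 33, 36, r, b), (29, 33, 36, u, n), (29, 38, 22, c, n), (29, 38, 22, r, b), (29, 38, 22, u, n), (29, 6, 2, c, n), (29, 6, 2, r, b), (29, 6, 2, u, n)}
π_{E, D} gives {(b, 11), (b, 2), (b, 22), (b, 34), (b, 36), (b, 40), (n, 11), (n, 2), (n, 22), (n, 34), (n, 36), (n, 40)} (6 duplicate(s) eliminated).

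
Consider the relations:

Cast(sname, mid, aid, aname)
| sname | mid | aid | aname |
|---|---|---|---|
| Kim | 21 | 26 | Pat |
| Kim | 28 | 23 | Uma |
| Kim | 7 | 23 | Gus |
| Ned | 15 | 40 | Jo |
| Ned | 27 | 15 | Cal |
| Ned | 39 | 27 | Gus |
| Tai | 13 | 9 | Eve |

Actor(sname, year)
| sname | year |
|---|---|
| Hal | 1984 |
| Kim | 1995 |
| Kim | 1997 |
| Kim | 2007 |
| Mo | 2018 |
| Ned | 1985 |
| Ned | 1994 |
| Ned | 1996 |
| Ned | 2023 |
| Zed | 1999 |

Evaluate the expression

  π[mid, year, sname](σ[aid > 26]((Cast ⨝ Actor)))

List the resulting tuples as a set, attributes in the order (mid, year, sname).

Natural join on sname: {(Kim, 21, 26, Pat, 1995), (Kim, 21, 26, Pat, 1997), (Kim, 21, 26, Pat, 2007), (Kim, 28, 23, Uma, 1995), (Kim, 28, 23, Uma, 1997), (Kim, 28, 23, Uma, 2007), (Kim, 7, 23, Gus, 1995), (Kim, 7, 23, Gus, 1997), (Kim, 7, 23, Gus, 2007), (Ned, 15, 40, Jo, 1985), (Ned, 15, 40, Jo, 1994), (Ned, 15, 40, Jo, 1996), (Ned, 15, 40, Jo, 2023), (Ned, 27, 15, Cal, 1985), (Ned, 27, 15, Cal, 1994), (Ned, 27, 15, Cal, 1996), (Ned, 27, 15, Cal, 2023), (Ned, 39, 27, Gus, 1985), (Ned, 39, 27, Gus, 1994), (Ned, 39, 27, Gus, 1996), (Ned, 39, 27, Gus, 2023)}
Selection aid > 26: {(Ned, 15, 40, Jo, 1985), (Ned, 15, 40, Jo, 1994), (Ned, 15, 40, Jo, 1996), (Ned, 15, 40, Jo, 2023), (Ned, 39, 27, Gus, 1985), (Ned, 39, 27, Gus, 1994), (Ned, 39, 27, Gus, 1996), (Ned, 39, 27, Gus, 2023)}
Projecting to mid, year, sname: {(15, 1985, Ned), (15, 1994, Ned), (15, 1996, Ned), (15, 2023, Ned), (39, 1985, Ned), (39, 1994, Ned), (39, 1996, Ned), (39, 2023, Ned)}

{(15, 1985, Ned), (15, 1994, Ned), (15, 1996, Ned), (15, 2023, Ned), (39, 1985, Ned), (39, 1994, Ned), (39, 1996, Ned), (39, 2023, Ned)}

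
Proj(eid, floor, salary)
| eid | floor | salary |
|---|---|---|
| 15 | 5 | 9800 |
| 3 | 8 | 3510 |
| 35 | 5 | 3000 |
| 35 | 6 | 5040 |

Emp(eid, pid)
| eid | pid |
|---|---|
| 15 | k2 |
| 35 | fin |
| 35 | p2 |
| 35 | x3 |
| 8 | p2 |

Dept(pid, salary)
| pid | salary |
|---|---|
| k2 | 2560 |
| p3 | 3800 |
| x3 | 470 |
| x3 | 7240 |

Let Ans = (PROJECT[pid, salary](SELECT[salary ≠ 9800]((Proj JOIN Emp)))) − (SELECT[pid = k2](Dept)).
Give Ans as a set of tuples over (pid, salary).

{(fin, 3000), (fin, 5040), (p2, 3000), (p2, 5040), (x3, 3000), (x3, 5040)}

Proj ⋈ Emp (natural join on eid): {(15, 5, 9800, k2), (35, 5, 3000, fin), (35, 5, 3000, p2), (35, 5, 3000, x3), (35, 6, 5040, fin), (35, 6, 5040, p2), (35, 6, 5040, x3)}
Filtering on salary ≠ 9800 leaves {(35, 5, 3000, fin), (35, 5, 3000, p2), (35, 5, 3000, x3), (35, 6, 5040, fin), (35, 6, 5040, p2), (35, 6, 5040, x3)}.
Projecting to pid, salary: {(fin, 3000), (fin, 5040), (p2, 3000), (p2, 5040), (x3, 3000), (x3, 5040)}
Filtering on pid = k2 leaves {(k2, 2560)}.
Set difference of the two operands is {(fin, 3000), (fin, 5040), (p2, 3000), (p2, 5040), (x3, 3000), (x3, 5040)}.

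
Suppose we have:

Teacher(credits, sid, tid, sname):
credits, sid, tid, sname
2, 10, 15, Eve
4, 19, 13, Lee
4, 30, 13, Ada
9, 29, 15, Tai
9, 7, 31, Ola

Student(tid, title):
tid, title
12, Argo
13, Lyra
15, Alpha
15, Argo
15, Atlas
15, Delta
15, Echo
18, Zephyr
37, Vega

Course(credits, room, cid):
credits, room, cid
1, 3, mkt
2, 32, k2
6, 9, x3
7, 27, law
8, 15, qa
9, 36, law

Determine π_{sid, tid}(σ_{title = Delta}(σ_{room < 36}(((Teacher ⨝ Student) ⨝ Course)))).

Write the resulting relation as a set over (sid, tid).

Joining Teacher and Student on tid yields {(2, 10, 15, Eve, Alpha), (2, 10, 15, Eve, Argo), (2, 10, 15, Eve, Atlas), (2, 10, 15, Eve, Delta), (2, 10, 15, Eve, Echo), (4, 19, 13, Lee, Lyra), (4, 30, 13, Ada, Lyra), (9, 29, 15, Tai, Alpha), (9, 29, 15, Tai, Argo), (9, 29, 15, Tai, Atlas), (9, 29, 15, Tai, Delta), (9, 29, 15, Tai, Echo)}.
Joining (Teacher ⨝ Student) and Course on credits yields {(2, 10, 15, Eve, Alpha, 32, k2), (2, 10, 15, Eve, Argo, 32, k2), (2, 10, 15, Eve, Atlas, 32, k2), (2, 10, 15, Eve, Delta, 32, k2), (2, 10, 15, Eve, Echo, 32, k2), (9, 29, 15, Tai, Alpha, 36, law), (9, 29, 15, Tai, Argo, 36, law), (9, 29, 15, Tai, Atlas, 36, law), (9, 29, 15, Tai, Delta, 36, law), (9, 29, 15, Tai, Echo, 36, law)}.
σ[room < 36]: keep tuples satisfying room < 36 → {(2, 10, 15, Eve, Alpha, 32, k2), (2, 10, 15, Eve, Argo, 32, k2), (2, 10, 15, Eve, Atlas, 32, k2), (2, 10, 15, Eve, Delta, 32, k2), (2, 10, 15, Eve, Echo, 32, k2)}
σ[title = Delta]: keep tuples satisfying title = Delta → {(2, 10, 15, Eve, Delta, 32, k2)}
π[sid, tid]: project onto (sid, tid) → {(10, 15)}

{(10, 15)}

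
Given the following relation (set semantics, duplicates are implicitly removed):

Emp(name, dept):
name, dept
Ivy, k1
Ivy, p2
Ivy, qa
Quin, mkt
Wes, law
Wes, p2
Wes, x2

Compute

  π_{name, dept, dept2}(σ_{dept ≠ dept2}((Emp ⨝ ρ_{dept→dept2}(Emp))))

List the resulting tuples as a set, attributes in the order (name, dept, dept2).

ρ[dept→dept2]: schema becomes (name, dept2); tuples unchanged.
Joining Emp and ρ_{dept→dept2}(Emp) on name yields {(Ivy, k1, k1), (Ivy, k1, p2), (Ivy, k1, qa), (Ivy, p2, k1), (Ivy, p2, p2), (Ivy, p2, qa), (Ivy, qa, k1), (Ivy, qa, p2), (Ivy, qa, qa), (Quin, mkt, mkt), (Wes, law, law), (Wes, law, p2), (Wes, law, x2), (Wes, p2, law), (Wes, p2, p2), (Wes, p2, x2), (Wes, x2, law), (Wes, x2, p2), (Wes, x2, x2)}.
Apply σ_{dept ≠ dept2}; surviving tuples: {(Ivy, k1, p2), (Ivy, k1, qa), (Ivy, p2, k1), (Ivy, p2, qa), (Ivy, qa, k1), (Ivy, qa, p2), (Wes, law, p2), (Wes, law, x2), (Wes, p2, law), (Wes, p2, x2), (Wes, x2, law), (Wes, x2, p2)}
Projecting to name, dept, dept2: {(Ivy, k1, p2), (Ivy, k1, qa), (Ivy, p2, k1), (Ivy, p2, qa), (Ivy, qa, k1), (Ivy, qa, p2), (Wes, law, p2), (Wes, law, x2), (Wes, p2, law), (Wes, p2, x2), (Wes, x2, law), (Wes, x2, p2)}

{(Ivy, k1, p2), (Ivy, k1, qa), (Ivy, p2, k1), (Ivy, p2, qa), (Ivy, qa, k1), (Ivy, qa, p2), (Wes, law, p2), (Wes, law, x2), (Wes, p2, law), (Wes, p2, x2), (Wes, x2, law), (Wes, x2, p2)}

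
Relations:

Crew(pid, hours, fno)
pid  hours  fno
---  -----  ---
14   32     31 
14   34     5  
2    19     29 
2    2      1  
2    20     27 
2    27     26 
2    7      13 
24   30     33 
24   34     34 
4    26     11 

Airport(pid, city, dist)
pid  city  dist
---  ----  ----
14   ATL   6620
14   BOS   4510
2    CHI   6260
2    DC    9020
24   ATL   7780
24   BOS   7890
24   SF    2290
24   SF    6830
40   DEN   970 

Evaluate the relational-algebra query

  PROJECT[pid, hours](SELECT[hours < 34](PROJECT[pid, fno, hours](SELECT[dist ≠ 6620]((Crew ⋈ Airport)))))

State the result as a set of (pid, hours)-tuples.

Joining Crew and Airport on pid yields {(14, 32, 31, ATL, 6620), (14, 32, 31, BOS, 4510), (14, 34, 5, ATL, 6620), (14, 34, 5, BOS, 4510), (2, 19, 29, CHI, 6260), (2, 19, 29, DC, 9020), (2, 2, 1, CHI, 6260), (2, 2, 1, DC, 9020), (2, 20, 27, CHI, 6260), (2, 20, 27, DC, 9020), (2, 27, 26, CHI, 6260), (2, 27, 26, DC, 9020), (2, 7, 13, CHI, 6260), (2, 7, 13, DC, 9020), (24, 30, 33, ATL, 7780), (24, 30, 33, BOS, 7890), (24, 30, 33, SF, 2290), (24, 30, 33, SF, 6830), (24, 34, 34, ATL, 7780), (24, 34, 34, BOS, 7890), (24, 34, 34, SF, 2290), (24, 34, 34, SF, 6830)}.
Selection dist ≠ 6620: {(14, 32, 31, BOS, 4510), (14, 34, 5, BOS, 4510), (2, 19, 29, CHI, 6260), (2, 19, 29, DC, 9020), (2, 2, 1, CHI, 6260), (2, 2, 1, DC, 9020), (2, 20, 27, CHI, 6260), (2, 20, 27, DC, 9020), (2, 27, 26, CHI, 6260), (2, 27, 26, DC, 9020), (2, 7, 13, CHI, 6260), (2, 7, 13, DC, 9020), (24, 30, 33, ATL, 7780), (24, 30, 33, BOS, 7890), (24, 30, 33, SF, 2290), (24, 30, 33, SF, 6830), (24, 34, 34, ATL, 7780), (24, 34, 34, BOS, 7890), (24, 34, 34, SF, 2290), (24, 34, 34, SF, 6830)}
π[pid, fno, hours]: project onto (pid, fno, hours) (11 duplicate(s) eliminated) → {(14, 31, 32), (14, 5, 34), (2, 1, 2), (2, 13, 7), (2, 26, 27), (2, 27, 20), (2, 29, 19), (24, 33, 30), (24, 34, 34)}
Selection hours < 34: {(14, 31, 32), (2, 1, 2), (2, 13, 7), (2, 26, 27), (2, 27, 20), (2, 29, 19), (24, 33, 30)}
π[pid, hours]: project onto (pid, hours) → {(14, 32), (2, 19), (2, 2), (2, 20), (2, 27), (2, 7), (24, 30)}

{(14, 32), (2, 19), (2, 2), (2, 20), (2, 27), (2, 7), (24, 30)}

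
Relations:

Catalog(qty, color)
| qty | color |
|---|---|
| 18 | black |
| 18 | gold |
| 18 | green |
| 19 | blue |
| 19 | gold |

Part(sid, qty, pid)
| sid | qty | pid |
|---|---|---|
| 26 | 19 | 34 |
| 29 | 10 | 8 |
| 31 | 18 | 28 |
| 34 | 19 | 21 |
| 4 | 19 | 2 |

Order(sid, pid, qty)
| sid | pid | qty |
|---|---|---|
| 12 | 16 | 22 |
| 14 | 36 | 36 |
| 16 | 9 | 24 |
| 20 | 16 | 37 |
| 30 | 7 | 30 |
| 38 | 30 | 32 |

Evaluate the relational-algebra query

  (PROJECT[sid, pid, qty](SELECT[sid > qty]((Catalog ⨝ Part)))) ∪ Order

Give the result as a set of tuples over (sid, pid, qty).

Natural join on qty: {(18, black, 31, 28), (18, gold, 31, 28), (18, green, 31, 28), (19, blue, 26, 34), (19, blue, 34, 21), (19, blue, 4, 2), (19, gold, 26, 34), (19, gold, 34, 21), (19, gold, 4, 2)}
Apply σ_{sid > qty}; surviving tuples: {(18, black, 31, 28), (18, gold, 31, 28), (18, green, 31, 28), (19, blue, 26, 34), (19, blue, 34, 21), (19, gold, 26, 34), (19, gold, 34, 21)}
π[sid, pid, qty]: project onto (sid, pid, qty) (4 duplicate(s) eliminated) → {(26, 34, 19), (31, 28, 18), (34, 21, 19)}
Taking the union: {(12, 16, 22), (14, 36, 36), (16, 9, 24), (20, 16, 37), (26, 34, 19), (30, 7, 30), (31, 28, 18), (34, 21, 19), (38, 30, 32)}

{(12, 16, 22), (14, 36, 36), (16, 9, 24), (20, 16, 37), (26, 34, 19), (30, 7, 30), (31, 28, 18), (34, 21, 19), (38, 30, 32)}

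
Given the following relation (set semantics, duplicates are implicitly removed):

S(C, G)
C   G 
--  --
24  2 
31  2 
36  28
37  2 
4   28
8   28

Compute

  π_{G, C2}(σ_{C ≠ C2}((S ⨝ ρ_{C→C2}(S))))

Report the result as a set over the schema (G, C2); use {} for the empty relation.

ρ[C→C2]: schema becomes (C2, G); tuples unchanged.
Joining S and ρ_{C→C2}(S) on G yields {(24, 2, 24), (24, 2, 31), (24, 2, 37), (31, 2, 24), (31, 2, 31), (31, 2, 37), (36, 28, 36), (36, 28, 4), (36, 28, 8), (37, 2, 24), (37, 2, 31), (37, 2, 37), (4, 28, 36), (4, 28, 4), (4, 28, 8), (8, 28, 36), (8, 28, 4), (8, 28, 8)}.
Selection C ≠ C2: {(24, 2, 31), (24, 2, 37), (31, 2, 24), (31, 2, 37), (36, 28, 4), (36, 28, 8), (37, 2, 24), (37, 2, 31), (4, 28, 36), (4, 28, 8), (8, 28, 36), (8, 28, 4)}
Keep only column(s) G, C2 (6 duplicate(s) eliminated): {(2, 24), (2, 31), (2, 37), (28, 36), (28, 4), (28, 8)}

{(2, 24), (2, 31), (2, 37), (28, 36), (28, 4), (28, 8)}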